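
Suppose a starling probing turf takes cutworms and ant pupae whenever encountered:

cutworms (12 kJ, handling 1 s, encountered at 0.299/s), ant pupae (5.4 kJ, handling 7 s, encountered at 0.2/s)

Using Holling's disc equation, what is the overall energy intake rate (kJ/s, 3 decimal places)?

R = Σλ_iE_i / (1 + Σλ_ih_i)
Numerator: 0.299×12 + 0.2×5.4 = 4.668
Denominator: 1 + 0.299×1 + 0.2×7 = 2.699
R = 4.668/2.699 = 1.73 kJ/s

1.730 kJ/s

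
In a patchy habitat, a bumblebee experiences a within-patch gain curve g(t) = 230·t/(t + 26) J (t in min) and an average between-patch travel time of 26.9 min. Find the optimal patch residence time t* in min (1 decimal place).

Optimal t* satisfies g'(t*) = g(t*)/(T + t*).
g'(t) = 230·26/(t + 26)². Setting 230·26/(t+26)² = 230t/[(t+26)(26.9+t)] gives 26(26.9+t) = t(t+26), so t² = 26×26.9 = 699.4.
t* = √699.4 = 26.45 min.

26.4 min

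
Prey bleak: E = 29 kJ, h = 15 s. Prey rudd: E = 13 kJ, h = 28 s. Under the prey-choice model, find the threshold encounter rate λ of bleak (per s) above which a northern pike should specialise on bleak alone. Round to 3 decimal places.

0.021 per s

The zero-one rule: include rudd iff E₂/h₂ > λE₁/(1+λh₁). Equality gives the switch point.
λE₁h₂ = E₂ + λE₂h₁ ⇒ λ = E₂/(E₁h₂ − E₂h₁) = 13/(812 − 195) = 0.02107 per s.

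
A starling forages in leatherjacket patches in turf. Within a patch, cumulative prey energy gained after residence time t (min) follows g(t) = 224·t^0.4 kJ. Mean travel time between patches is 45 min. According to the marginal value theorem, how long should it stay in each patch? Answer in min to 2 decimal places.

Optimal t* satisfies g'(t*) = g(t*)/(T + t*).
g'(t) = 0.4·224·t^-0.6. Setting 0.4·224·t^-0.6 = 224·t^0.4/(45+t) gives 0.4(45+t) = t, so 0.60·t = 0.4×45.
t* = 0.4×45/0.60 = 30 min.

30.00 min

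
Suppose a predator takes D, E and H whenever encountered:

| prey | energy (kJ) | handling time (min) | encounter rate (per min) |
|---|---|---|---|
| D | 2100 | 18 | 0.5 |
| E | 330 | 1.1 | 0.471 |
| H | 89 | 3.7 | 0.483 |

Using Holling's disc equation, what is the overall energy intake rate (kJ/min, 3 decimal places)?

101.454 kJ/min

R = Σλ_iE_i / (1 + Σλ_ih_i)
Numerator: 0.5×2100 + 0.471×330 + 0.483×89 = 1248
Denominator: 1 + 0.5×18 + 0.471×1.1 + 0.483×3.7 = 12.31
R = 1248/12.31 = 101.5 kJ/min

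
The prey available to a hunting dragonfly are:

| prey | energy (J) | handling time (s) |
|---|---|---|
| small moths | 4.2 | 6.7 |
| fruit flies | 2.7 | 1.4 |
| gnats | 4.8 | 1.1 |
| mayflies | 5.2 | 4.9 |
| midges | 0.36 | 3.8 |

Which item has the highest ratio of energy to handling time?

gnats

In descending order of E/h:
gnats: 4.8/1.1 = 4.36 J/s
fruit flies: 2.7/1.4 = 1.93 J/s
mayflies: 5.2/4.9 = 1.06 J/s
small moths: 4.2/6.7 = 0.627 J/s
midges: 0.36/3.8 = 0.0947 J/s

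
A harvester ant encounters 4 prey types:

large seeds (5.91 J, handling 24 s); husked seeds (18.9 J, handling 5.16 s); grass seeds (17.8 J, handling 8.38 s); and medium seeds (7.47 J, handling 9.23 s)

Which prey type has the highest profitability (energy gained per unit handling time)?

husked seeds

In descending order of E/h:
husked seeds: 18.9/5.16 = 3.66 J/s
grass seeds: 17.8/8.38 = 2.12 J/s
medium seeds: 7.47/9.23 = 0.809 J/s
large seeds: 5.91/24 = 0.246 J/s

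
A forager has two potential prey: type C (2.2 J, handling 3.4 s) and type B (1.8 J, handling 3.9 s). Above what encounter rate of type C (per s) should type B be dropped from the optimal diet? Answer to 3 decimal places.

0.732 per s

The zero-one rule: include type B iff E₂/h₂ > λE₁/(1+λh₁). Equality gives the switch point.
λE₁h₂ = E₂ + λE₂h₁ ⇒ λ = E₂/(E₁h₂ − E₂h₁) = 1.8/(8.58 − 6.12) = 0.7317 per s.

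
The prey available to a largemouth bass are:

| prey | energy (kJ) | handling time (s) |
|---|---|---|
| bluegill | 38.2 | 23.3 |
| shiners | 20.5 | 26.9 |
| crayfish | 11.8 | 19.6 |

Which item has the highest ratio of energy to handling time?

In descending order of E/h:
bluegill: 38.2/23.3 = 1.64 kJ/s
shiners: 20.5/26.9 = 0.762 kJ/s
crayfish: 11.8/19.6 = 0.602 kJ/s

bluegill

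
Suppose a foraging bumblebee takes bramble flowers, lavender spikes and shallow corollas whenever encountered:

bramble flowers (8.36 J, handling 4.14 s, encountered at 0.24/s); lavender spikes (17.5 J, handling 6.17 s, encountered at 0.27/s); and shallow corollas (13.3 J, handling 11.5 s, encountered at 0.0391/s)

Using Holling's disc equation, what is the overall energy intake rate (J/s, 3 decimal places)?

1.765 J/s

Energy encountered per unit search time: 0.24×8.36 + 0.27×17.5 + 0.0391×13.3 = 7.251 J/s.
Handling time per unit search time: 0.24×4.14 + 0.27×6.17 + 0.0391×11.5 = 3.109.
Rate = 7.251/(1 + 3.109) = 1.765 J/s.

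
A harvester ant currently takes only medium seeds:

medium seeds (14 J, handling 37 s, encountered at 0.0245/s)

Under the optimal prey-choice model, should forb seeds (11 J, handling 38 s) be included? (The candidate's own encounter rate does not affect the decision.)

Yes

Intake rate on the current diet: R = (0.0245×14) / (1 + 0.0245×37) = 0.343/1.907 = 0.1799 J/s.
forb seeds: E/h = 11/38 = 0.2895 J/s.
0.2895 > 0.1799, so adding forb seeds raises the average — include it.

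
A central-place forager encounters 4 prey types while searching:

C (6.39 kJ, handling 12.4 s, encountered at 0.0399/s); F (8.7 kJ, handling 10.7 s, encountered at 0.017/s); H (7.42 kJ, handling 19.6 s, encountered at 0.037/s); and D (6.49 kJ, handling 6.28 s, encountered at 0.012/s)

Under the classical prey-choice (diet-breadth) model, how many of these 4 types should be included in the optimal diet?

Rank by E/h (kJ/s): D 1.03, F 0.813, C 0.515, H 0.379. Include each in turn until the next type's E/h falls below the running intake rate.
Rate on top 1: 0.07242. F: 0.813 > 0.07242 → include.
Rate on top 2: 0.1796. C: 0.515 > 0.1796 → include.
Rate on top 3: 0.2744. H: 0.379 > 0.2744 → include.
Optimal diet: D, F, C, H — 4 of 4 types.

4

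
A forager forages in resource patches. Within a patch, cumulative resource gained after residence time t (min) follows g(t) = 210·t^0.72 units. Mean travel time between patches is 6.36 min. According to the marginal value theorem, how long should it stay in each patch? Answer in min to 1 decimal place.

Maximise g(t)/(T+t): set derivative to zero → g'(t)(T+t) = g(t).
g'(t) = 0.72·210·t^-0.28. Setting 0.72·210·t^-0.28 = 210·t^0.72/(6.36+t) gives 0.72(6.36+t) = t, so 0.28·t = 0.72×6.36.
t* = 0.72×6.36/0.28 = 16.35 min.

16.4 min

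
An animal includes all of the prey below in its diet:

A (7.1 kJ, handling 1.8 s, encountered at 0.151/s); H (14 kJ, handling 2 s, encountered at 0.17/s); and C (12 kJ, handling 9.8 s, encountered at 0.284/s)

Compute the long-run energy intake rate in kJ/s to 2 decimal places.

Energy encountered per unit search time: 0.151×7.1 + 0.17×14 + 0.284×12 = 6.86 kJ/s.
Handling time per unit search time: 0.151×1.8 + 0.17×2 + 0.284×9.8 = 3.395.
Rate = 6.86/(1 + 3.395) = 1.561 kJ/s.

1.56 kJ/s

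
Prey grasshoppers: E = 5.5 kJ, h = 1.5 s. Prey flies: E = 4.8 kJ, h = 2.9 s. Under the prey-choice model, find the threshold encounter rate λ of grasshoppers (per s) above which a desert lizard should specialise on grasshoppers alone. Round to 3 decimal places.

The zero-one rule: include flies iff E₂/h₂ > λE₁/(1+λh₁). Equality gives the switch point.
λE₁h₂ = E₂ + λE₂h₁ ⇒ λ = E₂/(E₁h₂ − E₂h₁) = 4.8/(15.95 − 7.2) = 0.5486 per s.

0.549 per s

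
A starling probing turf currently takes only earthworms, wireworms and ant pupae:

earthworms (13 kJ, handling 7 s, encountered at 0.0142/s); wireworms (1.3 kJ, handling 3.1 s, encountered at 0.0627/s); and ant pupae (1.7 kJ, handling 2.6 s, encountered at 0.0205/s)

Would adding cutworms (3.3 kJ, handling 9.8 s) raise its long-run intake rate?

On earthworms, wireworms and ant pupae alone, R = ΣλE/(1+Σλh) = 0.301/1.347 = 0.2234 kJ/s.
cutworms: E/h = 3.3/9.8 = 0.3367 kJ/s.
0.3367 > 0.2234, so adding cutworms raises the average — include it.

Yes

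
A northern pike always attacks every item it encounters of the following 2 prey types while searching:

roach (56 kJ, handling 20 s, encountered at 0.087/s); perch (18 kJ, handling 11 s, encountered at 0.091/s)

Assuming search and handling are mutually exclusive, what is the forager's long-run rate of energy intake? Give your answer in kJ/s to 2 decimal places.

1.74 kJ/s

Energy encountered per unit search time: 0.087×56 + 0.091×18 = 6.51 kJ/s.
Handling time per unit search time: 0.087×20 + 0.091×11 = 2.741.
Rate = 6.51/(1 + 2.741) = 1.74 kJ/s.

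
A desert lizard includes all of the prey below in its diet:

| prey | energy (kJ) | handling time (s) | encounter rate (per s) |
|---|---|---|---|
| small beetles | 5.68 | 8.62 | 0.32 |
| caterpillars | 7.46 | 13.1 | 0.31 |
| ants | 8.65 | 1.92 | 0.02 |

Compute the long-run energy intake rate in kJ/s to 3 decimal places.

Energy encountered per unit search time: 0.32×5.68 + 0.31×7.46 + 0.02×8.65 = 4.303 kJ/s.
Handling time per unit search time: 0.32×8.62 + 0.31×13.1 + 0.02×1.92 = 6.858.
Rate = 4.303/(1 + 6.858) = 0.5476 kJ/s.

0.548 kJ/s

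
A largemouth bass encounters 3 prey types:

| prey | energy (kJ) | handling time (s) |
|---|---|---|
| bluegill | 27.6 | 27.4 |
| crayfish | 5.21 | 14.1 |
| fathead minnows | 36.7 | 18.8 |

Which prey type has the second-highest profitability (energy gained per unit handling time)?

In descending order of E/h:
fathead minnows: 36.7/18.8 = 1.95 kJ/s
bluegill: 27.6/27.4 = 1.01 kJ/s
crayfish: 5.21/14.1 = 0.37 kJ/s

bluegill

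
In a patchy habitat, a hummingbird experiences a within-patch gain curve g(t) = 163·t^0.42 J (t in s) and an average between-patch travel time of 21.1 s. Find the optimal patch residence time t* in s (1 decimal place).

15.3 s

By the marginal value theorem, leave when the instantaneous gain rate g'(t) equals the habitat-wide average g(t)/(T + t).
g'(t) = 0.42·163·t^-0.58. Setting 0.42·163·t^-0.58 = 163·t^0.42/(21.1+t) gives 0.42(21.1+t) = t, so 0.58·t = 0.42×21.1.
t* = 0.42×21.1/0.58 = 15.28 s.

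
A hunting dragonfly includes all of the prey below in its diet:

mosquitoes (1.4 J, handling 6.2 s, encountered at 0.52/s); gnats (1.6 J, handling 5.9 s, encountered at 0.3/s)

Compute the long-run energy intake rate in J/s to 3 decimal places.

0.202 J/s

Energy encountered per unit search time: 0.52×1.4 + 0.3×1.6 = 1.208 J/s.
Handling time per unit search time: 0.52×6.2 + 0.3×5.9 = 4.994.
Rate = 1.208/(1 + 4.994) = 0.2015 J/s.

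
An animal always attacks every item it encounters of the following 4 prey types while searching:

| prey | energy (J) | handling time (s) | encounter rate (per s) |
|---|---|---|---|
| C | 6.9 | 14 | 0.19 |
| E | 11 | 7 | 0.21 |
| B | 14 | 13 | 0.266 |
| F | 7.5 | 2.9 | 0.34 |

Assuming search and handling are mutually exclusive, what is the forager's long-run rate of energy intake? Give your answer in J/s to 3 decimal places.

1.034 J/s

Energy encountered per unit search time: 0.19×6.9 + 0.21×11 + 0.266×14 + 0.34×7.5 = 9.895 J/s.
Handling time per unit search time: 0.19×14 + 0.21×7 + 0.266×13 + 0.34×2.9 = 8.574.
Rate = 9.895/(1 + 8.574) = 1.034 J/s.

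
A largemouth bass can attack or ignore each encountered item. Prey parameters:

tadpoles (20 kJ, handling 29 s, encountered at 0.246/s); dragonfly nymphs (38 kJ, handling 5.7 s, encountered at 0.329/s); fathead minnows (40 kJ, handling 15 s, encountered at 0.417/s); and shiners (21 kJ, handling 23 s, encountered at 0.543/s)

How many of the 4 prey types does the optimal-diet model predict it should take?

Profitabilities (E/h, kJ/s): dragonfly nymphs 6.67, fathead minnows 2.67, shiners 0.913, tadpoles 0.69. Add prey in this order while the next type's profitability exceeds the intake rate on those already taken.
Rate on top 1: 4.348. fathead minnows: 2.67 < 4.348 → exclude; stop.
Optimal diet: dragonfly nymphs — 1 of 4 types.

1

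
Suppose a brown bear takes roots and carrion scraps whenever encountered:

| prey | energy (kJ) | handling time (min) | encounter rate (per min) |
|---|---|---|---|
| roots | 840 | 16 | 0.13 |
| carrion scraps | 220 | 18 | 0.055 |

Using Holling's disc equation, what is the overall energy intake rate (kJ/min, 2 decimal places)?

R = Σλ_iE_i / (1 + Σλ_ih_i)
Numerator: 0.13×840 + 0.055×220 = 121.3
Denominator: 1 + 0.13×16 + 0.055×18 = 4.07
R = 121.3/4.07 = 29.8 kJ/min

29.80 kJ/min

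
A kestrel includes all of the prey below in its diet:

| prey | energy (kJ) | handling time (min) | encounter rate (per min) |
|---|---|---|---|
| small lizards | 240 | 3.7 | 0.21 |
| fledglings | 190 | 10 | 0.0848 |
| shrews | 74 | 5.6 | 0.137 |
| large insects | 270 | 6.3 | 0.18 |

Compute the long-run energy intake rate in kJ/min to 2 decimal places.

R = (0.21×240 + 0.0848×190 + 0.137×74 + 0.18×270) / (1 + 0.21×3.7 + 0.0848×10 + 0.137×5.6 + 0.18×6.3) = 125.2/4.526 = 27.67 kJ/min.

27.67 kJ/min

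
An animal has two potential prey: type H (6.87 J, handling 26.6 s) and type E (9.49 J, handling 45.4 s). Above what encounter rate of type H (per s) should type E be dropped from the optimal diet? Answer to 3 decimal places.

Drop type E once their profitability E₂/h₂ falls below the rate achievable on type H alone: E₂/h₂ = λE₁/(1 + λh₁).
Solve for λ: λE₁h₂ = E₂(1 + λh₁) → λ(E₁h₂ − E₂h₁) = E₂ → λ = E₂/(E₁h₂ − E₂h₁).
λ = 9.49/(6.87×45.4 − 9.49×26.6) = 9.49/59.46 = 0.1596 per s.

0.160 per s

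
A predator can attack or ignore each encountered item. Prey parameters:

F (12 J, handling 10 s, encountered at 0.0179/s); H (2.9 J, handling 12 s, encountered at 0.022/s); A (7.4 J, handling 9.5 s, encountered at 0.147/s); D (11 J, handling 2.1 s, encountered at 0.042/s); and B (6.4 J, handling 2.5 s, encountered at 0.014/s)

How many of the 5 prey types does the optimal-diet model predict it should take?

4

Profitabilities (E/h, J/s): D 5.24, B 2.56, F 1.2, A 0.779, H 0.242. Add prey in this order while the next type's profitability exceeds the intake rate on those already taken.
Rate on top 1: 0.4246. B: 2.56 > 0.4246 → include.
Rate on top 2: 0.4911. F: 1.2 > 0.4911 → include.
Rate on top 3: 0.5885. A: 0.779 > 0.5885 → include.
Rate on top 4: 0.6871. H: 0.242 < 0.6871 → exclude; stop.
Optimal diet: D, B, F, A — 4 of 5 types.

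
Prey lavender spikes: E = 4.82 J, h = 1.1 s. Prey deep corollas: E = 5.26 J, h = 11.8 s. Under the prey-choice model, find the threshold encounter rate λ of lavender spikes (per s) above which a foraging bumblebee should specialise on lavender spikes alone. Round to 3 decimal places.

Drop deep corollas once their profitability E₂/h₂ falls below the rate achievable on lavender spikes alone: E₂/h₂ = λE₁/(1 + λh₁).
Solve for λ: λE₁h₂ = E₂(1 + λh₁) → λ(E₁h₂ − E₂h₁) = E₂ → λ = E₂/(E₁h₂ − E₂h₁).
λ = 5.26/(4.82×11.8 − 5.26×1.1) = 5.26/51.09 = 0.103 per s.

0.103 per s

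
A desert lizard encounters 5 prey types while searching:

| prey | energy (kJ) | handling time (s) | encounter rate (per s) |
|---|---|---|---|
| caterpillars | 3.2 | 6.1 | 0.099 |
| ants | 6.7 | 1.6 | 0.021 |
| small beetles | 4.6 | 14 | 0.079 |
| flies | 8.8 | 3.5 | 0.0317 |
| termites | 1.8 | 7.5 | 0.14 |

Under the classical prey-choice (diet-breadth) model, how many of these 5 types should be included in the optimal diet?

E/h in descending order: ants 4.19, flies 2.51, caterpillars 0.525, small beetles 0.329, termites 0.24 kJ/s. The optimal diet is the largest prefix of this list for which every included type satisfies E_i/h_i > R on the types above it.
Rate on top 1: 0.1361. flies: 2.51 > 0.1361 → include.
Rate on top 2: 0.3667. caterpillars: 0.525 > 0.3667 → include.
Rate on top 3: 0.4212. small beetles: 0.329 < 0.4212 → exclude; stop.
Optimal diet: ants, flies, caterpillars — 3 of 5 types.

3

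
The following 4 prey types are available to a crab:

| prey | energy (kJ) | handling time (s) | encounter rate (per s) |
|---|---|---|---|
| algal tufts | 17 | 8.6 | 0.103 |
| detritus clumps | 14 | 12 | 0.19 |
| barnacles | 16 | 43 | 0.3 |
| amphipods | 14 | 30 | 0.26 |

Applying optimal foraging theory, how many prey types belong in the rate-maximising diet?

2

E/h in descending order: algal tufts 1.98, detritus clumps 1.17, amphipods 0.467, barnacles 0.372 kJ/s. The optimal diet is the largest prefix of this list for which every included type satisfies E_i/h_i > R on the types above it.
Rate on top 1: 0.9285. detritus clumps: 1.17 > 0.9285 → include.
Rate on top 2: 1.059. amphipods: 0.467 < 1.059 → exclude; stop.
Optimal diet: algal tufts, detritus clumps — 2 of 4 types.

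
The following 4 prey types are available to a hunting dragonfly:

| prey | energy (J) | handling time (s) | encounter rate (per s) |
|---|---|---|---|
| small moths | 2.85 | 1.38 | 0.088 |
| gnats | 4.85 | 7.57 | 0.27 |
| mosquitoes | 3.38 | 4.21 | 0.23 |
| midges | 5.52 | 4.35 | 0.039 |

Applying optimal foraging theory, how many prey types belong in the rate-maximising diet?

Rank by E/h (J/s): small moths 2.07, midges 1.27, mosquitoes 0.803, gnats 0.641. Include each in turn until the next type's E/h falls below the running intake rate.
Rate on top 1: 0.2236. midges: 1.27 > 0.2236 → include.
Rate on top 2: 0.361. mosquitoes: 0.803 > 0.361 → include.
Rate on top 3: 0.5504. gnats: 0.641 > 0.5504 → include.
Optimal diet: small moths, midges, mosquitoes, gnats — 4 of 4 types.

4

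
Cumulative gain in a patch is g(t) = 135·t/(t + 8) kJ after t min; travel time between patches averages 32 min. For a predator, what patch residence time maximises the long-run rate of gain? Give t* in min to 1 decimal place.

16.0 min

By the marginal value theorem, leave when the instantaneous gain rate g'(t) equals the habitat-wide average g(t)/(T + t).
g'(t) = 135·8/(t + 8)². Setting 135·8/(t+8)² = 135t/[(t+8)(32+t)] gives 8(32+t) = t(t+8), so t² = 8×32 = 256.
t* = √256 = 16 min.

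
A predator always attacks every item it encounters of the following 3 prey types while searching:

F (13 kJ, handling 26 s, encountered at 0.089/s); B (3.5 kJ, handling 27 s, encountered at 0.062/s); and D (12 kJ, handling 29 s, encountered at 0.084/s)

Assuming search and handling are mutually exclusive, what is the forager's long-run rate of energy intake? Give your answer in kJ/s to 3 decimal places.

0.321 kJ/s

R = (0.089×13 + 0.062×3.5 + 0.084×12) / (1 + 0.089×26 + 0.062×27 + 0.084×29) = 2.382/7.424 = 0.3209 kJ/s.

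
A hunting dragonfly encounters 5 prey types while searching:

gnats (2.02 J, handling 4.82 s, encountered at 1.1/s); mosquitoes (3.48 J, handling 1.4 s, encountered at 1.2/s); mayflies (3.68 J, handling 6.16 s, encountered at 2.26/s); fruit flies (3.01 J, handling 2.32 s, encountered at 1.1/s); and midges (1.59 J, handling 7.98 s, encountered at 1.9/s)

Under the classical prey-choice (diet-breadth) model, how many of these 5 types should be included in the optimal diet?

1

E/h in descending order: mosquitoes 2.49, fruit flies 1.3, mayflies 0.597, gnats 0.419, midges 0.199 J/s. The optimal diet is the largest prefix of this list for which every included type satisfies E_i/h_i > R on the types above it.
Rate on top 1: 1.558. fruit flies: 1.3 < 1.558 → exclude; stop.
Optimal diet: mosquitoes — 1 of 5 types.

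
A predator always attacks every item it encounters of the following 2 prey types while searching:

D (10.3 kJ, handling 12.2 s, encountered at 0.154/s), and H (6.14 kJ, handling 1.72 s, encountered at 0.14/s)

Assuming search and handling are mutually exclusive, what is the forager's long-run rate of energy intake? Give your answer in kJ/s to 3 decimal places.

0.784 kJ/s

R = Σλ_iE_i / (1 + Σλ_ih_i)
Numerator: 0.154×10.3 + 0.14×6.14 = 2.446
Denominator: 1 + 0.154×12.2 + 0.14×1.72 = 3.12
R = 2.446/3.12 = 0.784 kJ/s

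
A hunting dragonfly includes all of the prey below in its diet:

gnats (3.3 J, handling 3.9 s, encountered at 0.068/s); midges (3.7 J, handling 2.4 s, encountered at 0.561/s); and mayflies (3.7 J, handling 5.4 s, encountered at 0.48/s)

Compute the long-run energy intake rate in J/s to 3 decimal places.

0.783 J/s

R = Σλ_iE_i / (1 + Σλ_ih_i)
Numerator: 0.068×3.3 + 0.561×3.7 + 0.48×3.7 = 4.076
Denominator: 1 + 0.068×3.9 + 0.561×2.4 + 0.48×5.4 = 5.204
R = 4.076/5.204 = 0.7833 J/s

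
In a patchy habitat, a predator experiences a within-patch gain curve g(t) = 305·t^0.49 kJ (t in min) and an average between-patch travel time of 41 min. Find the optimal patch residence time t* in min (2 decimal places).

Optimal t* satisfies g'(t*) = g(t*)/(T + t*).
g'(t) = 0.49·305·t^-0.51. Setting 0.49·305·t^-0.51 = 305·t^0.49/(41+t) gives 0.49(41+t) = t, so 0.51·t = 0.49×41.
t* = 0.49×41/0.51 = 39.39 min.

39.39 min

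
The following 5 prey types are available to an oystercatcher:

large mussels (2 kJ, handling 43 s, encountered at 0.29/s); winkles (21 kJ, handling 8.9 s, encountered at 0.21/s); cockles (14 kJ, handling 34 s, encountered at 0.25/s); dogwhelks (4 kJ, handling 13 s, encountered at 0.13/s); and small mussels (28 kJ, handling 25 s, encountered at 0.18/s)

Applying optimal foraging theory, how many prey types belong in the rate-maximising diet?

Rank by E/h (kJ/s): winkles 2.36, small mussels 1.12, cockles 0.412, dogwhelks 0.308, large mussels 0.0465. Include each in turn until the next type's E/h falls below the running intake rate.
Rate on top 1: 1.537. small mussels: 1.12 < 1.537 → exclude; stop.
Optimal diet: winkles — 1 of 5 types.

1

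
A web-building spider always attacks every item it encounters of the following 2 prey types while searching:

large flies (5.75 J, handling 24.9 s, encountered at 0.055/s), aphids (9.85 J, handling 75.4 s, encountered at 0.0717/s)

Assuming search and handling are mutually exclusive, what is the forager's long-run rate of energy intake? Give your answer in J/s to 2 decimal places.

R = Σλ_iE_i / (1 + Σλ_ih_i)
Numerator: 0.055×5.75 + 0.0717×9.85 = 1.022
Denominator: 1 + 0.055×24.9 + 0.0717×75.4 = 7.776
R = 1.022/7.776 = 0.1315 J/s

0.13 J/s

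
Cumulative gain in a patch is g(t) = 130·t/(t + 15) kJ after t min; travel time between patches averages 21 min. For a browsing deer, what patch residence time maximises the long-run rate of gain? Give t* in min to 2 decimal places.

By the marginal value theorem, leave when the instantaneous gain rate g'(t) equals the habitat-wide average g(t)/(T + t).
g'(t) = 130·15/(t + 15)². Setting 130·15/(t+15)² = 130t/[(t+15)(21+t)] gives 15(21+t) = t(t+15), so t² = 15×21 = 315.
t* = √315 = 17.75 min.

17.75 min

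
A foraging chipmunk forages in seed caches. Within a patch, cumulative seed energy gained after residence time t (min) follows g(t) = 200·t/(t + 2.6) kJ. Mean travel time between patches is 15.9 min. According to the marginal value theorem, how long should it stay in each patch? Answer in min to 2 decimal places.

By the marginal value theorem, leave when the instantaneous gain rate g'(t) equals the habitat-wide average g(t)/(T + t).
g'(t) = 200·2.6/(t + 2.6)². Setting 200·2.6/(t+2.6)² = 200t/[(t+2.6)(15.9+t)] gives 2.6(15.9+t) = t(t+2.6), so t² = 2.6×15.9 = 41.34.
t* = √41.34 = 6.43 min.

6.43 min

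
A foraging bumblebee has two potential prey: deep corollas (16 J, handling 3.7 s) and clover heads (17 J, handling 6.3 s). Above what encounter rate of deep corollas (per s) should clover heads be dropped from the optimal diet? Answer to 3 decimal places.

0.449 per s

The zero-one rule: include clover heads iff E₂/h₂ > λE₁/(1+λh₁). Equality gives the switch point.
λE₁h₂ = E₂ + λE₂h₁ ⇒ λ = E₂/(E₁h₂ − E₂h₁) = 17/(100.8 − 62.9) = 0.4485 per s.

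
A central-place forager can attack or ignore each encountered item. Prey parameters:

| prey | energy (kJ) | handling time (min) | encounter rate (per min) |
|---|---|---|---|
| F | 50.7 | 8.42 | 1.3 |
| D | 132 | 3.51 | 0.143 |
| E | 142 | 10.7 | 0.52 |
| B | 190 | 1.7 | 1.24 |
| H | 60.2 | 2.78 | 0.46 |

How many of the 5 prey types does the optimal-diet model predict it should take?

1

Rank by E/h (kJ/min): B 112, D 37.6, H 21.7, E 13.3, F 6.02. Include each in turn until the next type's E/h falls below the running intake rate.
Rate on top 1: 75.8. D: 37.6 < 75.8 → exclude; stop.
Optimal diet: B — 1 of 5 types.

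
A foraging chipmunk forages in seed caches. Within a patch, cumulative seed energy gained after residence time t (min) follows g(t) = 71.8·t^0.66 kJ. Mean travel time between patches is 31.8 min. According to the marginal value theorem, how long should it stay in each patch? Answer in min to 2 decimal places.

Maximise g(t)/(T+t): set derivative to zero → g'(t)(T+t) = g(t).
g'(t) = 0.66·71.8·t^-0.34. Setting 0.66·71.8·t^-0.34 = 71.8·t^0.66/(31.8+t) gives 0.66(31.8+t) = t, so 0.34·t = 0.66×31.8.
t* = 0.66×31.8/0.34 = 61.73 min.

61.73 min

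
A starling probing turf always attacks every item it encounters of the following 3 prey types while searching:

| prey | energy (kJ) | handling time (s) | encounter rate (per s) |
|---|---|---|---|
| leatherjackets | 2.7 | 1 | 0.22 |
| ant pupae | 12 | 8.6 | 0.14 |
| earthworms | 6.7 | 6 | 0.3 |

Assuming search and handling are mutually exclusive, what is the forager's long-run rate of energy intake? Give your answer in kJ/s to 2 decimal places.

R = (0.22×2.7 + 0.14×12 + 0.3×6.7) / (1 + 0.22×1 + 0.14×8.6 + 0.3×6) = 4.284/4.224 = 1.014 kJ/s.

1.01 kJ/s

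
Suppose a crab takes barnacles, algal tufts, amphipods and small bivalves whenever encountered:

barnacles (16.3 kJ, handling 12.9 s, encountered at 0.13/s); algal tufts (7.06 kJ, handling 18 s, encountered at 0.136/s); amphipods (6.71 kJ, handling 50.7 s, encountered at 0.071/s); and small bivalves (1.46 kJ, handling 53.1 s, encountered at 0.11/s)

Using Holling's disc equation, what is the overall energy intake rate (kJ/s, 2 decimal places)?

0.26 kJ/s

R = (0.13×16.3 + 0.136×7.06 + 0.071×6.71 + 0.11×1.46) / (1 + 0.13×12.9 + 0.136×18 + 0.071×50.7 + 0.11×53.1) = 3.716/14.57 = 0.2551 kJ/s.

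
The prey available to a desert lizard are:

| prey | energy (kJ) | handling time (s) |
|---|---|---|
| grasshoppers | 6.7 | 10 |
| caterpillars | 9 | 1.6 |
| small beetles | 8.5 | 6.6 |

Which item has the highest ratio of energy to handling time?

caterpillars

Profitability E/h (kJ/s): grasshoppers = 6.7/10 = 0.67, caterpillars = 9/1.6 = 5.62, small beetles = 8.5/6.6 = 1.29.
Ranked: caterpillars > small beetles > grasshoppers.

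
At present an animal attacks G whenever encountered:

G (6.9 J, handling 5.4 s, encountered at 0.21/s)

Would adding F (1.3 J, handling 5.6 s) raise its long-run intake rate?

No

On G alone, R = ΣλE/(1+Σλh) = 1.449/2.134 = 0.679 J/s.
Profitability of F: 1.3/5.6 = 0.2321 J/s.
Since 0.2321 < R, time spent handling F is better spent searching.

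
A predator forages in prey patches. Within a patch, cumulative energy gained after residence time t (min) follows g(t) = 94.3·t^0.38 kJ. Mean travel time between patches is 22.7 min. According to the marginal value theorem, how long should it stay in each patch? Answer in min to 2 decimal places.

13.91 min

Maximise g(t)/(T+t): set derivative to zero → g'(t)(T+t) = g(t).
g'(t) = 0.38·94.3·t^-0.62. Setting 0.38·94.3·t^-0.62 = 94.3·t^0.38/(22.7+t) gives 0.38(22.7+t) = t, so 0.62·t = 0.38×22.7.
t* = 0.38×22.7/0.62 = 13.91 min.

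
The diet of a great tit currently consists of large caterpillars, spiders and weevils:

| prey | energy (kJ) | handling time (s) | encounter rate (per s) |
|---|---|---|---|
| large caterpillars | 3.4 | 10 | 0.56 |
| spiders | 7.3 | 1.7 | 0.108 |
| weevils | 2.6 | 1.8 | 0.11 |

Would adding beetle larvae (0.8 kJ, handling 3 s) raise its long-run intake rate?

No

Current rate: (0.56×3.4 + 0.108×7.3 + 0.11×2.6)/(1 + 0.56×10 + 0.108×1.7 + 0.11×1.8) = 0.4266 kJ/s.
beetle larvae: E/h = 0.8/3 = 0.2667 kJ/s.
0.2667 < 0.4266, so adding beetle larvae would lower the average — exclude it.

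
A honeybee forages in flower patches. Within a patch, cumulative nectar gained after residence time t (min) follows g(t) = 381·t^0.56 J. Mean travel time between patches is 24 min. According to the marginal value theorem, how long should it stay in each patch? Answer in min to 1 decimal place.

By the marginal value theorem, leave when the instantaneous gain rate g'(t) equals the habitat-wide average g(t)/(T + t).
g'(t) = 0.56·381·t^-0.44. Setting 0.56·381·t^-0.44 = 381·t^0.56/(24+t) gives 0.56(24+t) = t, so 0.44·t = 0.56×24.
t* = 0.56×24/0.44 = 30.55 min.

30.5 min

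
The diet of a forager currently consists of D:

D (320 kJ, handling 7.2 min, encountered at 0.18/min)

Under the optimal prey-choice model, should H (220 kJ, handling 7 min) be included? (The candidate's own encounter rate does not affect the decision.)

Yes

Current rate: (0.18×320)/(1 + 0.18×7.2) = 25.09 kJ/min.
Profitability of H: 220/7 = 31.43 kJ/min.
Since 31.43 > R, including H increases the long-run rate.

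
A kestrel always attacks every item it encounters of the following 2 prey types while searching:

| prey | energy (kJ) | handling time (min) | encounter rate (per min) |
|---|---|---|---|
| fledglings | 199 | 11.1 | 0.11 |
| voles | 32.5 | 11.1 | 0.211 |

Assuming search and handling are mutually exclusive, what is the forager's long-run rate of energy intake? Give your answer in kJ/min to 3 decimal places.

R = Σλ_iE_i / (1 + Σλ_ih_i)
Numerator: 0.11×199 + 0.211×32.5 = 28.75
Denominator: 1 + 0.11×11.1 + 0.211×11.1 = 4.563
R = 28.75/4.563 = 6.3 kJ/min

6.300 kJ/min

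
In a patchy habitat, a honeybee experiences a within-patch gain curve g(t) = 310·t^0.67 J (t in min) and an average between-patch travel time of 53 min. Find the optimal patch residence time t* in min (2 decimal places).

107.61 min

Optimal t* satisfies g'(t*) = g(t*)/(T + t*).
g'(t) = 0.67·310·t^-0.33. Setting 0.67·310·t^-0.33 = 310·t^0.67/(53+t) gives 0.67(53+t) = t, so 0.33·t = 0.67×53.
t* = 0.67×53/0.33 = 107.6 min.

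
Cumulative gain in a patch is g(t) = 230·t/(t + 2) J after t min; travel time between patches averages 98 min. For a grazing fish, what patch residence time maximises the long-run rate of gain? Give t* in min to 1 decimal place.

Optimal t* satisfies g'(t*) = g(t*)/(T + t*).
g'(t) = 230·2/(t + 2)². Setting 230·2/(t+2)² = 230t/[(t+2)(98+t)] gives 2(98+t) = t(t+2), so t² = 2×98 = 196.
t* = √196 = 14 min.

14.0 min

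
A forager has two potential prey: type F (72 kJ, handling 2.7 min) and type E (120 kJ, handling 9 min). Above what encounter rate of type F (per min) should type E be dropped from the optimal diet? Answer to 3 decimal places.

0.370 per min

Drop type E once their profitability E₂/h₂ falls below the rate achievable on type F alone: E₂/h₂ = λE₁/(1 + λh₁).
Solve for λ: λE₁h₂ = E₂(1 + λh₁) → λ(E₁h₂ − E₂h₁) = E₂ → λ = E₂/(E₁h₂ − E₂h₁).
λ = 120/(72×9 − 120×2.7) = 120/324 = 0.3704 per min.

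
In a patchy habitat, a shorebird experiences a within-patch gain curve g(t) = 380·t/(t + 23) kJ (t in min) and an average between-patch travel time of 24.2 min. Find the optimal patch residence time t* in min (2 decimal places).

Optimal t* satisfies g'(t*) = g(t*)/(T + t*).
g'(t) = 380·23/(t + 23)². Setting 380·23/(t+23)² = 380t/[(t+23)(24.2+t)] gives 23(24.2+t) = t(t+23), so t² = 23×24.2 = 556.6.
t* = √556.6 = 23.59 min.

23.59 min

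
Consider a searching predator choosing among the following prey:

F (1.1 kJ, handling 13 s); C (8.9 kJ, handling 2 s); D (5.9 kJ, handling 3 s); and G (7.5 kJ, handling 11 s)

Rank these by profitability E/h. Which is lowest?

F

Profitability E/h (kJ/s): F = 1.1/13 = 0.0846, C = 8.9/2 = 4.45, D = 5.9/3 = 1.97, G = 7.5/11 = 0.682.
Ranked: C > D > G > F.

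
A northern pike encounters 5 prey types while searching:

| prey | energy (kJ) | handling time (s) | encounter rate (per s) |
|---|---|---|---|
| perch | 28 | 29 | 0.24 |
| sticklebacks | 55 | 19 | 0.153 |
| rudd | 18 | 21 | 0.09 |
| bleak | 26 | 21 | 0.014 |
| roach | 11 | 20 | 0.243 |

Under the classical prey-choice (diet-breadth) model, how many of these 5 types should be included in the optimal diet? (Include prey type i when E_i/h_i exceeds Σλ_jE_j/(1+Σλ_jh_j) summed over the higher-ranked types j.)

1

Rank by E/h (kJ/s): sticklebacks 2.89, bleak 1.24, perch 0.966, rudd 0.857, roach 0.55. Include each in turn until the next type's E/h falls below the running intake rate.
Rate on top 1: 2.154. bleak: 1.24 < 2.154 → exclude; stop.
Optimal diet: sticklebacks — 1 of 5 types.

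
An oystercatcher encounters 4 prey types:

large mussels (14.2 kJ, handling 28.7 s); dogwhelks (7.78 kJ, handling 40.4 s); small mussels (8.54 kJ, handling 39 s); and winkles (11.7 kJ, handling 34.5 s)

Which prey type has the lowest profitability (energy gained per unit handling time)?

dogwhelks

Profitability E/h (kJ/s): large mussels = 14.2/28.7 = 0.495, dogwhelks = 7.78/40.4 = 0.193, small mussels = 8.54/39 = 0.219, winkles = 11.7/34.5 = 0.339.
Ranked: large mussels > winkles > small mussels > dogwhelks.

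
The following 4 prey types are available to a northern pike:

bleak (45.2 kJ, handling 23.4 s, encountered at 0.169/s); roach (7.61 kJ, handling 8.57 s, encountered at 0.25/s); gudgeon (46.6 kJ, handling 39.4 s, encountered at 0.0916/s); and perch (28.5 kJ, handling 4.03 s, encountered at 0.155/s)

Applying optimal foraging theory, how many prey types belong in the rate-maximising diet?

Rank by E/h (kJ/s): perch 7.07, bleak 1.93, gudgeon 1.18, roach 0.888. Include each in turn until the next type's E/h falls below the running intake rate.
Rate on top 1: 2.719. bleak: 1.93 < 2.719 → exclude; stop.
Optimal diet: perch — 1 of 4 types.

1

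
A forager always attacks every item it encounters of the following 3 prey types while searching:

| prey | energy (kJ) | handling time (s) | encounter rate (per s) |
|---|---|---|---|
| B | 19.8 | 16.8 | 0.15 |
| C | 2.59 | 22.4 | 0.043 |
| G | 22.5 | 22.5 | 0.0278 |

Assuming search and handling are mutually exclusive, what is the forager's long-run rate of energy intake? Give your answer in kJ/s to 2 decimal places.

0.73 kJ/s

R = Σλ_iE_i / (1 + Σλ_ih_i)
Numerator: 0.15×19.8 + 0.043×2.59 + 0.0278×22.5 = 3.707
Denominator: 1 + 0.15×16.8 + 0.043×22.4 + 0.0278×22.5 = 5.109
R = 3.707/5.109 = 0.7256 kJ/s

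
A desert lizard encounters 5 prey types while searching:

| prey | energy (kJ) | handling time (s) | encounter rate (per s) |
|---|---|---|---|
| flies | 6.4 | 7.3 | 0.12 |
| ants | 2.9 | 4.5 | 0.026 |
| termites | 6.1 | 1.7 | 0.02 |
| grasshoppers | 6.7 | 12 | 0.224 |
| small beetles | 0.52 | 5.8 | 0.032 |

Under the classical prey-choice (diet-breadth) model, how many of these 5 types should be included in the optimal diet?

4

Rank by E/h (kJ/s): termites 3.59, flies 0.877, ants 0.644, grasshoppers 0.558, small beetles 0.0897. Include each in turn until the next type's E/h falls below the running intake rate.
Rate on top 1: 0.118. flies: 0.877 > 0.118 → include.
Rate on top 2: 0.466. ants: 0.644 > 0.466 → include.
Rate on top 3: 0.4763. grasshoppers: 0.558 > 0.4763 → include.
Rate on top 4: 0.5231. small beetles: 0.0897 < 0.5231 → exclude; stop.
Optimal diet: termites, flies, ants, grasshoppers — 4 of 5 types.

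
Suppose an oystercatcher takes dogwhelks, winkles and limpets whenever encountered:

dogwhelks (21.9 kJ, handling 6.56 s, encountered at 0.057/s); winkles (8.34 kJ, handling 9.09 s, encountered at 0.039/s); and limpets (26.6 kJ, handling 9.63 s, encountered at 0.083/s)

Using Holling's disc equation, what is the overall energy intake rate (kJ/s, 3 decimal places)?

1.496 kJ/s

R = (0.057×21.9 + 0.039×8.34 + 0.083×26.6) / (1 + 0.057×6.56 + 0.039×9.09 + 0.083×9.63) = 3.781/2.528 = 1.496 kJ/s.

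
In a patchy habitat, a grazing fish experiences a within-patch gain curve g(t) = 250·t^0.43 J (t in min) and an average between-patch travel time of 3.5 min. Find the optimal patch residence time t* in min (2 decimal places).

2.64 min

By the marginal value theorem, leave when the instantaneous gain rate g'(t) equals the habitat-wide average g(t)/(T + t).
g'(t) = 0.43·250·t^-0.57. Setting 0.43·250·t^-0.57 = 250·t^0.43/(3.5+t) gives 0.43(3.5+t) = t, so 0.57·t = 0.43×3.5.
t* = 0.43×3.5/0.57 = 2.64 min.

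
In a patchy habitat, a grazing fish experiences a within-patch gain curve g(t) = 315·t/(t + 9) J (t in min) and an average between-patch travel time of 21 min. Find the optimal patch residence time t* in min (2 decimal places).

13.75 min

Optimal t* satisfies g'(t*) = g(t*)/(T + t*).
g'(t) = 315·9/(t + 9)². Setting 315·9/(t+9)² = 315t/[(t+9)(21+t)] gives 9(21+t) = t(t+9), so t² = 9×21 = 189.
t* = √189 = 13.75 min.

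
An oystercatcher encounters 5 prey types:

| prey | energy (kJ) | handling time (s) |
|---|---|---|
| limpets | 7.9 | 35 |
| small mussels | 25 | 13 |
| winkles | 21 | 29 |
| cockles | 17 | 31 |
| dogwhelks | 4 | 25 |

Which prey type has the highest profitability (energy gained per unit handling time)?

small mussels

Profitability E/h (kJ/s): limpets = 7.9/35 = 0.226, small mussels = 25/13 = 1.92, winkles = 21/29 = 0.724, cockles = 17/31 = 0.548, dogwhelks = 4/25 = 0.16.
Ranked: small mussels > winkles > cockles > limpets > dogwhelks.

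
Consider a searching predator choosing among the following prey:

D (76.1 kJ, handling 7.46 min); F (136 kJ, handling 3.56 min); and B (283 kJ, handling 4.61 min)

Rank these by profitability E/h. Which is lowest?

In descending order of E/h:
B: 283/4.61 = 61.4 kJ/min
F: 136/3.56 = 38.2 kJ/min
D: 76.1/7.46 = 10.2 kJ/min

D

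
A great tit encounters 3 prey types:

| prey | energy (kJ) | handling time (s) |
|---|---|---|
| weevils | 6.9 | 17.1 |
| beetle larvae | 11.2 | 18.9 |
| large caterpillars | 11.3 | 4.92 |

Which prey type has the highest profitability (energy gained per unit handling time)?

Profitability E/h (kJ/s): weevils = 6.9/17.1 = 0.404, beetle larvae = 11.2/18.9 = 0.593, large caterpillars = 11.3/4.92 = 2.3.
Ranked: large caterpillars > beetle larvae > weevils.

large caterpillars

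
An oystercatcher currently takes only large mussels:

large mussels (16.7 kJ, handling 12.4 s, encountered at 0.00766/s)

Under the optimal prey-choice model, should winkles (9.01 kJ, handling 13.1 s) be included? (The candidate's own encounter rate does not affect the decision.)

Intake rate on the current diet: R = (0.00766×16.7) / (1 + 0.00766×12.4) = 0.1279/1.095 = 0.1168 kJ/s.
winkles: E/h = 9.01/13.1 = 0.6878 kJ/s.
Since 0.6878 > R, including winkles increases the long-run rate.

Yes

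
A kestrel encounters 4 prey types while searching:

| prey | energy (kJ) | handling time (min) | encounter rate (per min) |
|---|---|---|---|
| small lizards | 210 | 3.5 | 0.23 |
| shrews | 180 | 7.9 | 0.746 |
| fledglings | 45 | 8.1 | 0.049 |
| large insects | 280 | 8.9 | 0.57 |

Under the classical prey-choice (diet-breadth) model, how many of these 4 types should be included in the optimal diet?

2

Profitabilities (E/h, kJ/min): small lizards 60, large insects 31.5, shrews 22.8, fledglings 5.56. Add prey in this order while the next type's profitability exceeds the intake rate on those already taken.
Rate on top 1: 26.76. large insects: 31.5 > 26.76 → include.
Rate on top 2: 30.23. shrews: 22.8 < 30.23 → exclude; stop.
Optimal diet: small lizards, large insects — 2 of 4 types.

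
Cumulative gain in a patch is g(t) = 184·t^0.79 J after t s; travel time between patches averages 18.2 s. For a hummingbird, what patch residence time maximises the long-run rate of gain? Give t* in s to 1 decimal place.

Optimal t* satisfies g'(t*) = g(t*)/(T + t*).
g'(t) = 0.79·184·t^-0.21. Setting 0.79·184·t^-0.21 = 184·t^0.79/(18.2+t) gives 0.79(18.2+t) = t, so 0.21·t = 0.79×18.2.
t* = 0.79×18.2/0.21 = 68.47 s.

68.5 s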